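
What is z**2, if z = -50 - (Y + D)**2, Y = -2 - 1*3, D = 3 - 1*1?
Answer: 3481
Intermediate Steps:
D = 2 (D = 3 - 1 = 2)
Y = -5 (Y = -2 - 3 = -5)
z = -59 (z = -50 - (-5 + 2)**2 = -50 - 1*(-3)**2 = -50 - 1*9 = -50 - 9 = -59)
z**2 = (-59)**2 = 3481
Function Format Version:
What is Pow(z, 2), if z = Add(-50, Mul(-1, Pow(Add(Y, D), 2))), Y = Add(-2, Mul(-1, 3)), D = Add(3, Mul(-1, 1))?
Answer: 3481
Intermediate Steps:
D = 2 (D = Add(3, -1) = 2)
Y = -5 (Y = Add(-2, -3) = -5)
z = -59 (z = Add(-50, Mul(-1, Pow(Add(-5, 2), 2))) = Add(-50, Mul(-1, Pow(-3, 2))) = Add(-50, Mul(-1, 9)) = Add(-50, -9) = -59)
Pow(z, 2) = Pow(-59, 2) = 3481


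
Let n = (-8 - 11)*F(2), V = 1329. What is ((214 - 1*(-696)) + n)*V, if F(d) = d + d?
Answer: 1108386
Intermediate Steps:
F(d) = 2*d
n = -76 (n = (-8 - 11)*(2*2) = -19*4 = -76)
((214 - 1*(-696)) + n)*V = ((214 - 1*(-696)) - 76)*1329 = ((214 + 696) - 76)*1329 = (910 - 76)*1329 = 834*1329 = 1108386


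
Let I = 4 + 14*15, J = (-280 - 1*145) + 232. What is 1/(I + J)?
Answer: 1/21 ≈ 0.047619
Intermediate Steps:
J = -193 (J = (-280 - 145) + 232 = -425 + 232 = -193)
I = 214 (I = 4 + 210 = 214)
1/(I + J) = 1/(214 - 193) = 1/21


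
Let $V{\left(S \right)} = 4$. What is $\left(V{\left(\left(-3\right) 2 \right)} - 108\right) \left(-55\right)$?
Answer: $5720$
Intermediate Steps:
$\left(V{\left(\left(-3\right) 2 \right)} - 108\right) \left(-55\right) = \left(4 - 108\right) \left(-55\right) = \left(-104\right) \left(-55\right) = 5720$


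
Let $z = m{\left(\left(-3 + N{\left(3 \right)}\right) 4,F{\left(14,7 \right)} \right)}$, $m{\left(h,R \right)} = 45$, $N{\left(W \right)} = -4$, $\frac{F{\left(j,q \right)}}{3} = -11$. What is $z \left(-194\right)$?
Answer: $-8730$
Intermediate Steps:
$F{\left(j,q \right)} = -33$ ($F{\left(j,q \right)} = 3 \left(-11\right) = -33$)
$z = 45$
$z \left(-194\right) = 45 \left(-194\right) = -8730$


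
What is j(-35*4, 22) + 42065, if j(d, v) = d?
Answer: 41925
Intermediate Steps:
j(-35*4, 22) + 42065 = -35*4 + 42065 = -140 + 42065 = 41925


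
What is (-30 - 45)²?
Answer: 5625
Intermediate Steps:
(-30 - 45)² = (-75)² = 5625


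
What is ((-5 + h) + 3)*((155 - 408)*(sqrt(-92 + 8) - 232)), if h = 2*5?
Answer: 469568 - 4048*I*sqrt(21) ≈ 4.6957e+5 - 18550.0*I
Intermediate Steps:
h = 10
((-5 + h) + 3)*((155 - 408)*(sqrt(-92 + 8) - 232)) = ((-5 + 10) + 3)*((155 - 408)*(sqrt(-92 + 8) - 232)) = (5 + 3)*(-253*(sqrt(-84) - 232)) = 8*(-253*(2*I*sqrt(21) - 232)) = 8*(-253*(-232 + 2*I*sqrt(21))) = 8*(58696 - 506*I*sqrt(21)) = 469568 - 4048*I*sqrt(21)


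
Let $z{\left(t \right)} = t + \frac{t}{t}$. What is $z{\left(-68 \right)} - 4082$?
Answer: $-4149$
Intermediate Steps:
$z{\left(t \right)} = 1 + t$ ($z{\left(t \right)} = t + 1 = 1 + t$)
$z{\left(-68 \right)} - 4082 = \left(1 - 68\right) - 4082 = -67 - 4082 = -4149$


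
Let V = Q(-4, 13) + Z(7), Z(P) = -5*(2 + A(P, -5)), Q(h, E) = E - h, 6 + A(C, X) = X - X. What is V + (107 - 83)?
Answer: 61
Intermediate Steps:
A(C, X) = -6 (A(C, X) = -6 + (X - X) = -6 + 0 = -6)
Z(P) = 20 (Z(P) = -5*(2 - 6) = -5*(-4) = 20)
V = 37 (V = (13 - 1*(-4)) + 20 = (13 + 4) + 20 = 17 + 20 = 37)
V + (107 - 83) = 37 + (107 - 83) = 37 + 24 = 61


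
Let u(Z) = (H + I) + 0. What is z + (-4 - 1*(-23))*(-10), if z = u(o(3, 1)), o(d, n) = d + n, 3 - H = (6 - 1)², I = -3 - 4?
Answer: -219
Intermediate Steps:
I = -7
H = -22 (H = 3 - (6 - 1)² = 3 - 1*5² = 3 - 1*25 = 3 - 25 = -22)
u(Z) = -29 (u(Z) = (-22 - 7) + 0 = -29 + 0 = -29)
z = -29
z + (-4 - 1*(-23))*(-10) = -29 + (-4 - 1*(-23))*(-10) = -29 + (-4 + 23)*(-10) = -29 + 19*(-10) = -29 - 190 = -219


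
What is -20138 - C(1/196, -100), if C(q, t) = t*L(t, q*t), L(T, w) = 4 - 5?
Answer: -20238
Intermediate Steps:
L(T, w) = -1
C(q, t) = -t (C(q, t) = t*(-1) = -t)
-20138 - C(1/196, -100) = -20138 - (-1)*(-100) = -20138 - 1*100 = -20138 - 100 = -20238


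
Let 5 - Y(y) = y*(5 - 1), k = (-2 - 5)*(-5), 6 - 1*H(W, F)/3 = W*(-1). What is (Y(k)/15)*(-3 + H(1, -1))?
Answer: -162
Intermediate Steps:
H(W, F) = 18 + 3*W (H(W, F) = 18 - 3*W*(-1) = 18 - (-3)*W = 18 + 3*W)
k = 35 (k = -7*(-5) = 35)
Y(y) = 5 - 4*y (Y(y) = 5 - y*(5 - 1) = 5 - y*4 = 5 - 4*y)
(Y(k)/15)*(-3 + H(1, -1)) = ((5 - 4*35)/15)*(-3 + (18 + 3*1)) = ((5 - 140)/15)*(-3 + (18 + 3)) = ((1/15)*(-135))*(-3 + 21) = -9*18 = -162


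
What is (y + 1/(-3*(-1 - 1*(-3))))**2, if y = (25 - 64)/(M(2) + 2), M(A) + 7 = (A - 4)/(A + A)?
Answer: 208849/4356 ≈ 47.945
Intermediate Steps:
M(A) = -7 + (-4 + A)/(2*A) (M(A) = -7 + (A - 4)/(A + A) = -7 + (-4 + A)/((2*A)) = -7 + (-4 + A)*(1/(2*A)) = -7 + (-4 + A)/(2*A))
y = 78/11 (y = (25 - 64)/((-13/2 - 2/2) + 2) = -39/((-13/2 - 2*1/2) + 2) = -39/((-13/2 - 1) + 2) = -39/(-15/2 + 2) = -39/(-11/2) = -39*(-2/11) = 78/11 ≈ 7.0909)
(y + 1/(-3*(-1 - 1*(-3))))**2 = (78/11 + 1/(-3*(-1 - 1*(-3))))**2 = (78/11 + 1/(-3*(-1 + 3)))**2 = (78/11 + 1/(-3*2))**2 = (78/11 + 1/(-6))**2 = (78/11 - 1/6)**2 = (457/66)**2 = 208849/4356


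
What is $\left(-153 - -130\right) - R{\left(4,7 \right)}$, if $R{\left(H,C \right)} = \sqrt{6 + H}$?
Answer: $-23 - \sqrt{10} \approx -26.162$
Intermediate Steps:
$\left(-153 - -130\right) - R{\left(4,7 \right)} = \left(-153 - -130\right) - \sqrt{6 + 4} = \left(-153 + 130\right) - \sqrt{10} = -23 - \sqrt{10}$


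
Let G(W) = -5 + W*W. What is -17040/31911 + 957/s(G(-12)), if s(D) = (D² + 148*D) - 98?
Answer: -71951997/141099805 ≈ -0.50994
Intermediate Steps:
G(W) = -5 + W²
s(D) = -98 + D² + 148*D
-17040/31911 + 957/s(G(-12)) = -17040/31911 + 957/(-98 + (-5 + (-12)²)² + 148*(-5 + (-12)²)) = -17040*1/31911 + 957/(-98 + (-5 + 144)² + 148*(-5 + 144)) = -5680/10637 + 957/(-98 + 139² + 148*139) = -5680/10637 + 957/(-98 + 19321 + 20572) = -5680/10637 + 957/39795 = -5680/10637 + 957*(1/39795) = -5680/10637 + 319/13265 = -71951997/141099805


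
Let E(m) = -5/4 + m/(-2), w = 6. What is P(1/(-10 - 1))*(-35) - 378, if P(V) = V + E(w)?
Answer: -9947/44 ≈ -226.07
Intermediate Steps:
E(m) = -5/4 - m/2 (E(m) = -5*1/4 + m*(-1/2) = -5/4 - m/2)
P(V) = -17/4 + V (P(V) = V + (-5/4 - 1/2*6) = V + (-5/4 - 3) = V - 17/4 = -17/4 + V)
P(1/(-10 - 1))*(-35) - 378 = (-17/4 + 1/(-10 - 1))*(-35) - 378 = (-17/4 + 1/(-11))*(-35) - 378 = (-17/4 - 1/11)*(-35) - 378 = -191/44*(-35) - 378 = 6685/44 - 378 = -9947/44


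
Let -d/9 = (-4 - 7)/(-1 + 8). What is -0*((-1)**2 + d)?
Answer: 0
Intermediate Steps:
d = 99/7 (d = -9*(-4 - 7)/(-1 + 8) = -(-99)/7 = -9*(-11/7) = 99/7 ≈ 14.143)
-0*((-1)**2 + d) = -0*((-1)**2 + 99/7) = -0*(1 + 99/7) = -0*106/7 = -1*0 = 0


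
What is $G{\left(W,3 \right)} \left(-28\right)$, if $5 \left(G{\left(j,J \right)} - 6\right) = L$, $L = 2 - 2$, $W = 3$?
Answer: $-168$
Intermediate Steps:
$L = 0$
$G{\left(j,J \right)} = 6$ ($G{\left(j,J \right)} = 6 + \frac{1}{5} \cdot 0 = 6 + 0 = 6$)
$G{\left(W,3 \right)} \left(-28\right) = 6 \left(-28\right) = -168$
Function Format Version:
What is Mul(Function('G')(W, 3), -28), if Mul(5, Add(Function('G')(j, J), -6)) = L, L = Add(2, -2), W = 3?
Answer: -168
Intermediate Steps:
L = 0
Function('G')(j, J) = 6 (Function('G')(j, J) = Add(6, Mul(Rational(1, 5), 0)) = Add(6, 0) = 6)
Mul(Function('G')(W, 3), -28) = Mul(6, -28) = -168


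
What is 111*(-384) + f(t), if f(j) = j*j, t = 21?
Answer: -42183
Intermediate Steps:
f(j) = j²
111*(-384) + f(t) = 111*(-384) + 21² = -42624 + 441 = -42183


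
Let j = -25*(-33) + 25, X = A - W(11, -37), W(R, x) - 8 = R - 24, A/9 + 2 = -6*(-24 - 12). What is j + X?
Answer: 2781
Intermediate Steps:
A = 1926 (A = -18 + 9*(-6*(-24 - 12)) = -18 + 9*(-6*(-36)) = -18 + 9*216 = -18 + 1944 = 1926)
W(R, x) = -16 + R (W(R, x) = 8 + (R - 24) = 8 + (-24 + R) = -16 + R)
X = 1931 (X = 1926 - (-16 + 11) = 1926 - 1*(-5) = 1926 + 5 = 1931)
j = 850 (j = 825 + 25 = 850)
j + X = 850 + 1931 = 2781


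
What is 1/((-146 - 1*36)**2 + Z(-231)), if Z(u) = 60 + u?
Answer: 1/32953 ≈ 3.0346e-5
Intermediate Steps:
1/((-146 - 1*36)**2 + Z(-231)) = 1/((-146 - 1*36)**2 + (60 - 231)) = 1/((-146 - 36)**2 - 171) = 1/((-182)**2 - 171) = 1/(33124 - 171) = 1/32953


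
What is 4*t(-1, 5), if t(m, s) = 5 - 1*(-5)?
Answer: 40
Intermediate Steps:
t(m, s) = 10 (t(m, s) = 5 + 5 = 10)
4*t(-1, 5) = 4*10 = 40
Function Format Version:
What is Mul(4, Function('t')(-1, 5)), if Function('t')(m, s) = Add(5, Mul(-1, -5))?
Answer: 40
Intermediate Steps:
Function('t')(m, s) = 10 (Function('t')(m, s) = Add(5, 5) = 10)
Mul(4, Function('t')(-1, 5)) = Mul(4, 10) = 40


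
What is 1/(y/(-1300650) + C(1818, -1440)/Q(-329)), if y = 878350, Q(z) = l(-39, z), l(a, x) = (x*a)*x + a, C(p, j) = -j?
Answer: -1407849573/951223847 ≈ -1.4800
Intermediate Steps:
l(a, x) = a + a*x² (l(a, x) = (a*x)*x + a = a*x² + a = a + a*x²)
Q(z) = -39 - 39*z² (Q(z) = -39*(1 + z²) = -39 - 39*z²)
1/(y/(-1300650) + C(1818, -1440)/Q(-329)) = 1/(878350/(-1300650) + (-1*(-1440))/(-39 - 39*(-329)²)) = 1/(878350*(-1/1300650) + 1440/(-39 - 39*108241)) = 1/(-17567/26013 + 1440/(-39 - 4221399)) = 1/(-17567/26013 + 1440/(-4221438)) = 1/(-17567/26013 + 1440*(-1/4221438)) = 1/(-17567/26013 - 240/703573) = 1/(-951223847/1407849573) = -1407849573/951223847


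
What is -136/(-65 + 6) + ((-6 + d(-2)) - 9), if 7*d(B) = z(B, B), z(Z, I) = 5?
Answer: -4948/413 ≈ -11.981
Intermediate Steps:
d(B) = 5/7 (d(B) = (⅐)*5 = 5/7)
-136/(-65 + 6) + ((-6 + d(-2)) - 9) = -136/(-65 + 6) + ((-6 + 5/7) - 9) = -136/(-59) + (-37/7 - 9) = -136*(-1/59) - 100/7 = 136/59 - 100/7 = -4948/413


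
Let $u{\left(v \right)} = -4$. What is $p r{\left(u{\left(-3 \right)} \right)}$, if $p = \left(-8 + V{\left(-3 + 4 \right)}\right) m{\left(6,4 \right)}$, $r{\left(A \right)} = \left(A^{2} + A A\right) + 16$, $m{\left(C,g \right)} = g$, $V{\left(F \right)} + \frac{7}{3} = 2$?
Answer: $-1600$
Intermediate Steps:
$V{\left(F \right)} = - \frac{1}{3}$ ($V{\left(F \right)} = - \frac{7}{3} + 2 = - \frac{1}{3}$)
$r{\left(A \right)} = 16 + 2 A^{2}$ ($r{\left(A \right)} = \left(A^{2} + A^{2}\right) + 16 = 2 A^{2} + 16 = 16 + 2 A^{2}$)
$p = - \frac{100}{3}$ ($p = \left(-8 - \frac{1}{3}\right) 4 = \left(- \frac{25}{3}\right) 4 = - \frac{100}{3} \approx -33.333$)
$p r{\left(u{\left(-3 \right)} \right)} = - \frac{100 \left(16 + 2 \left(-4\right)^{2}\right)}{3} = - \frac{100 \left(16 + 2 \cdot 16\right)}{3} = - \frac{100 \left(16 + 32\right)}{3} = \left(- \frac{100}{3}\right) 48 = -1600$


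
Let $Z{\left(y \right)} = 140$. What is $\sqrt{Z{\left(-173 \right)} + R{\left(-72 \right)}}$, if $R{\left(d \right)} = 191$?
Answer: $\sqrt{331} \approx 18.193$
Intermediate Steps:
$\sqrt{Z{\left(-173 \right)} + R{\left(-72 \right)}} = \sqrt{140 + 191} = \sqrt{331}$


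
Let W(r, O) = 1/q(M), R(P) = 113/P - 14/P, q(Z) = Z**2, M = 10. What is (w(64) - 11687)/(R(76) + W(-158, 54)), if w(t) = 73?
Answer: -11033300/1247 ≈ -8847.9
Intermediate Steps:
R(P) = 99/P
W(r, O) = 1/100 (W(r, O) = 1/(10**2) = 1/100)
(w(64) - 11687)/(R(76) + W(-158, 54)) = (73 - 11687)/(99/76 + 1/100) = -11614/(99*(1/76) + 1/100) = -11614/(99/76 + 1/100) = -11614/1247/950 = -11614*950/1247 = -11033300/1247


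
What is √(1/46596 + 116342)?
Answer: √63150065782617/23298 ≈ 341.09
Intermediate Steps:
√(1/46596 + 116342) = √(5421071833/46596) = √63150065782617/23298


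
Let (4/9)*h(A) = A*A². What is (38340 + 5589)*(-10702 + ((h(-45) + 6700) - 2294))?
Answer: -37133579061/4 ≈ -9.2834e+9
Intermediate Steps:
h(A) = 9*A³/4 (h(A) = 9*(A*A²)/4 = 9*A³/4)
(38340 + 5589)*(-10702 + ((h(-45) + 6700) - 2294)) = (38340 + 5589)*(-10702 + (((9/4)*(-45)³ + 6700) - 2294)) = 43929*(-10702 + (((9/4)*(-91125) + 6700) - 2294)) = 43929*(-10702 + ((-820125/4 + 6700) - 2294)) = 43929*(-10702 + (-793325/4 - 2294)) = 43929*(-10702 - 802501/4) = 43929*(-845309/4) = -37133579061/4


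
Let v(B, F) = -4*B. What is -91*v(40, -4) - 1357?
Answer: 13203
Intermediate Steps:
-91*v(40, -4) - 1357 = -(-364)*40 - 1357 = -91*(-160) - 1357 = 14560 - 1357 = 13203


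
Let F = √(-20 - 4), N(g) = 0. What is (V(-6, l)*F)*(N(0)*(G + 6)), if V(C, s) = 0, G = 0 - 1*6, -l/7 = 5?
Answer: 0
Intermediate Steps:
l = -35 (l = -7*5 = -35)
G = -6 (G = 0 - 6 = -6)
F = 2*I*√6 (F = √(-24) = 2*I*√6 ≈ 4.899*I)
(V(-6, l)*F)*(N(0)*(G + 6)) = (0*(2*I*√6))*(0*(-6 + 6)) = 0*(0*0) = 0*0 = 0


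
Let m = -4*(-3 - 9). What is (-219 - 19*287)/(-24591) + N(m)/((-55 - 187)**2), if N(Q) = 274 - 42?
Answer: 84470030/360036831 ≈ 0.23461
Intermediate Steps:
m = 48 (m = -4*(-12) = 48)
N(Q) = 232
(-219 - 19*287)/(-24591) + N(m)/((-55 - 187)**2) = (-219 - 19*287)/(-24591) + 232/((-55 - 187)**2) = (-219 - 5453)*(-1/24591) + 232/((-242)**2) = -5672*(-1/24591) + 232/58564 = 5672/24591 + 232*(1/58564) = 5672/24591 + 58/14641 = 84470030/360036831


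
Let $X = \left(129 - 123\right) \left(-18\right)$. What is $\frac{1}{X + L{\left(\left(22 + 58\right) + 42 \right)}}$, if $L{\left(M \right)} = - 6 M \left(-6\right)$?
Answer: $\frac{1}{4284} \approx 0.00023343$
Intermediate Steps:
$L{\left(M \right)} = 36 M$
$X = -108$ ($X = 6 \left(-18\right) = -108$)
$\frac{1}{X + L{\left(\left(22 + 58\right) + 42 \right)}} = \frac{1}{-108 + 36 \left(\left(22 + 58\right) + 42\right)} = \frac{1}{-108 + 36 \left(80 + 42\right)} = \frac{1}{-108 + 36 \cdot 122} = \frac{1}{-108 + 4392} = \frac{1}{4284}$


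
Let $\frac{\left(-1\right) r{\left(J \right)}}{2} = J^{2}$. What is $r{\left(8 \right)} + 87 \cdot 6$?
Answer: $394$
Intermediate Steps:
$r{\left(J \right)} = - 2 J^{2}$
$r{\left(8 \right)} + 87 \cdot 6 = - 2 \cdot 8^{2} + 87 \cdot 6 = \left(-2\right) 64 + 522 = -128 + 522 = 394$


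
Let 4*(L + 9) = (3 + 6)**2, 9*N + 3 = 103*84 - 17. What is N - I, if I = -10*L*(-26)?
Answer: -17693/9 ≈ -1965.9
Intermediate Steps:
N = 8632/9 (N = -1/3 + (103*84 - 17)/9 = -1/3 + (8652 - 17)/9 = -1/3 + (1/9)*8635 = -1/3 + 8635/9 = 8632/9 ≈ 959.11)
L = 45/4 (L = -9 + (3 + 6)**2/4 = -9 + (1/4)*9**2 = -9 + (1/4)*81 = -9 + 81/4 = 45/4 ≈ 11.250)
I = 2925 (I = -10*45/4*(-26) = -225/2*(-26) = 2925)
N - I = 8632/9 - 1*2925 = 8632/9 - 2925 = -17693/9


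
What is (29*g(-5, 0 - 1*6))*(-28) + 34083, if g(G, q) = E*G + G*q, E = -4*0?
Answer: 9723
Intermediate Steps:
E = 0
g(G, q) = G*q (g(G, q) = 0*G + G*q = 0 + G*q = G*q)
(29*g(-5, 0 - 1*6))*(-28) + 34083 = (29*(-5*(0 - 1*6)))*(-28) + 34083 = (29*(-5*(0 - 6)))*(-28) + 34083 = (29*(-5*(-6)))*(-28) + 34083 = (29*30)*(-28) + 34083 = 870*(-28) + 34083 = -24360 + 34083 = 9723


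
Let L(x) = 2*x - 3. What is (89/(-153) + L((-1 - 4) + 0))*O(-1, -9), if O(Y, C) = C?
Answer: 2078/17 ≈ 122.24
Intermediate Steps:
L(x) = -3 + 2*x
(89/(-153) + L((-1 - 4) + 0))*O(-1, -9) = (89/(-153) + (-3 + 2*((-1 - 4) + 0)))*(-9) = (89*(-1/153) + (-3 + 2*(-5 + 0)))*(-9) = (-89/153 + (-3 + 2*(-5)))*(-9) = (-89/153 + (-3 - 10))*(-9) = (-89/153 - 13)*(-9) = -2078/153*(-9) = 2078/17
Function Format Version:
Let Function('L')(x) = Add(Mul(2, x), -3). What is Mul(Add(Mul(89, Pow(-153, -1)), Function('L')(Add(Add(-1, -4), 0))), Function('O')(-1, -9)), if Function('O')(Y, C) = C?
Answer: Rational(2078, 17) ≈ 122.24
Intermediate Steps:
Function('L')(x) = Add(-3, Mul(2, x))
Mul(Add(Mul(89, Pow(-153, -1)), Function('L')(Add(Add(-1, -4), 0))), Function('O')(-1, -9)) = Mul(Add(Mul(89, Pow(-153, -1)), Add(-3, Mul(2, Add(Add(-1, -4), 0)))), -9) = Mul(Add(Mul(89, Rational(-1, 153)), Add(-3, Mul(2, Add(-5, 0)))), -9) = Mul(Add(Rational(-89, 153), Add(-3, Mul(2, -5))), -9) = Mul(Add(Rational(-89, 153), Add(-3, -10)), -9) = Mul(Add(Rational(-89, 153), -13), -9) = Mul(Rational(-2078, 153), -9) = Rational(2078, 17)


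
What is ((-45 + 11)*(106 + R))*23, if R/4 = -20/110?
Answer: -905556/11 ≈ -82323.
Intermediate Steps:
R = -8/11 (R = 4*(-20/110) = 4*(-20*1/110) = 4*(-2/11) = -8/11 ≈ -0.72727)
((-45 + 11)*(106 + R))*23 = ((-45 + 11)*(106 - 8/11))*23 = -34*1158/11*23 = -39372/11*23 = -905556/11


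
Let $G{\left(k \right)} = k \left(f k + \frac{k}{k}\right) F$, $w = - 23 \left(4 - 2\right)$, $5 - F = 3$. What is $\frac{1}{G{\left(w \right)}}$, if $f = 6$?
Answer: $\frac{1}{25300} \approx 3.9526 \cdot 10^{-5}$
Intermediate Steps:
$F = 2$ ($F = 5 - 3 = 2$)
$w = -46$ ($w = - 23 \left(4 - 2\right) = \left(-23\right) 2 = -46$)
$G{\left(k \right)} = 2 k \left(1 + 6 k\right)$ ($G{\left(k \right)} = k \left(6 k + \frac{k}{k}\right) 2 = k \left(6 k + 1\right) 2 = k \left(1 + 6 k\right) 2 = 2 k \left(1 + 6 k\right)$)
$\frac{1}{G{\left(w \right)}} = \frac{1}{2 \left(-46\right) \left(1 + 6 \left(-46\right)\right)} = \frac{1}{2 \left(-46\right) \left(1 - 276\right)} = \frac{1}{2 \left(-46\right) \left(-275\right)} = \frac{1}{25300}$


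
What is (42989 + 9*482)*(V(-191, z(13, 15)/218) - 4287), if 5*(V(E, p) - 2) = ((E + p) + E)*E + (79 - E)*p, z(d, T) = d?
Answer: 531770573411/1090 ≈ 4.8786e+8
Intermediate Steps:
V(E, p) = 2 + E*(p + 2*E)/5 + p*(79 - E)/5 (V(E, p) = 2 + (((E + p) + E)*E + (79 - E)*p)/5 = 2 + ((p + 2*E)*E + p*(79 - E))/5 = 2 + (E*(p + 2*E) + p*(79 - E))/5 = 2 + (E*(p + 2*E)/5 + p*(79 - E)/5) = 2 + E*(p + 2*E)/5 + p*(79 - E)/5)
(42989 + 9*482)*(V(-191, z(13, 15)/218) - 4287) = (42989 + 9*482)*((2 + (⅖)*(-191)² + 79*(13/218)/5) - 4287) = (42989 + 4338)*((2 + (⅖)*36481 + 79*(13*(1/218))/5) - 4287) = 47327*((2 + 72962/5 + (79/5)*(13/218)) - 4287) = 47327*((2 + 72962/5 + 1027/1090) - 4287) = 47327*(15908923/1090 - 4287) = 47327*(11236093/1090) = 531770573411/1090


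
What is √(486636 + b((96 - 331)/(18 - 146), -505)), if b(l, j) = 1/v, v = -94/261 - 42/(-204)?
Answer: √666195810/37 ≈ 697.59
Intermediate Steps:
v = -1369/8874 (v = -94*1/261 - 42*(-1/204) = -94/261 + 7/34 = -1369/8874 ≈ -0.15427)
b(l, j) = -8874/1369 (b(l, j) = 1/(-1369/8874) = -8874/1369)
√(486636 + b((96 - 331)/(18 - 146), -505)) = √(486636 - 8874/1369) = √(666195810/1369) = √666195810/37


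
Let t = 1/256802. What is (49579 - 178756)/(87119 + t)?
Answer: -33172911954/22372333439 ≈ -1.4828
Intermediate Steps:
t = 1/256802 ≈ 3.8940e-6
(49579 - 178756)/(87119 + t) = (49579 - 178756)/(87119 + 1/256802) = -129177/22372333439/256802 = -129177*256802/22372333439 = -33172911954/22372333439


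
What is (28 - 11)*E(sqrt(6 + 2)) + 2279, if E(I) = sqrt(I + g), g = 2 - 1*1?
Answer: 2279 + 17*sqrt(1 + 2*sqrt(2)) ≈ 2312.3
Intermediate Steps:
g = 1 (g = 2 - 1 = 1)
E(I) = sqrt(1 + I) (E(I) = sqrt(I + 1) = sqrt(1 + I))
(28 - 11)*E(sqrt(6 + 2)) + 2279 = (28 - 11)*sqrt(1 + sqrt(6 + 2)) + 2279 = 17*sqrt(1 + sqrt(8)) + 2279 = 17*sqrt(1 + 2*sqrt(2)) + 2279 = 2279 + 17*sqrt(1 + 2*sqrt(2))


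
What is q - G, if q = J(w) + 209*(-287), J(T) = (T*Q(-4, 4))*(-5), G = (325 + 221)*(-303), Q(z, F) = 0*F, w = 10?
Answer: 105455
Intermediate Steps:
Q(z, F) = 0
G = -165438 (G = 546*(-303) = -165438)
J(T) = 0 (J(T) = (T*0)*(-5) = 0*(-5) = 0)
q = -59983 (q = 0 + 209*(-287) = 0 - 59983 = -59983)
q - G = -59983 - 1*(-165438) = -59983 + 165438 = 105455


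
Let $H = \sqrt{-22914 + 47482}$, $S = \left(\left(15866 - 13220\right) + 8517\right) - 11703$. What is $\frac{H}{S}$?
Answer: $- \frac{\sqrt{6142}}{270} \approx -0.29026$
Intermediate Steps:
$S = -540$ ($S = \left(\left(15866 - 13220\right) + 8517\right) - 11703 = \left(2646 + 8517\right) - 11703 = 11163 - 11703 = -540$)
$H = 2 \sqrt{6142}$ ($H = \sqrt{24568} = 2 \sqrt{6142} \approx 156.74$)
$\frac{H}{S} = \frac{2 \sqrt{6142}}{-540} = 2 \sqrt{6142} \left(- \frac{1}{540}\right) = - \frac{\sqrt{6142}}{270}$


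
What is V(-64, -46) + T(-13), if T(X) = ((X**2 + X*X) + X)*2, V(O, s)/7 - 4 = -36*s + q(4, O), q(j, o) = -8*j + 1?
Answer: 12053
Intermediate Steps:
q(j, o) = 1 - 8*j
V(O, s) = -189 - 252*s (V(O, s) = 28 + 7*(-36*s + (1 - 8*4)) = 28 + 7*(-36*s + (1 - 32)) = 28 + 7*(-36*s - 31) = 28 + 7*(-31 - 36*s) = 28 + (-217 - 252*s) = -189 - 252*s)
T(X) = 2*X + 4*X**2 (T(X) = ((X**2 + X**2) + X)*2 = (2*X**2 + X)*2 = (X + 2*X**2)*2 = 2*X + 4*X**2)
V(-64, -46) + T(-13) = (-189 - 252*(-46)) + 2*(-13)*(1 + 2*(-13)) = (-189 + 11592) + 2*(-13)*(1 - 26) = 11403 + 2*(-13)*(-25) = 11403 + 650 = 12053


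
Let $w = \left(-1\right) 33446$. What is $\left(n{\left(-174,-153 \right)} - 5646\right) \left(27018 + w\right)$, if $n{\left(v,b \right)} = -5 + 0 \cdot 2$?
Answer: $36324628$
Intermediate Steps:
$n{\left(v,b \right)} = -5$ ($n{\left(v,b \right)} = -5 + 0 = -5$)
$w = -33446$
$\left(n{\left(-174,-153 \right)} - 5646\right) \left(27018 + w\right) = \left(-5 - 5646\right) \left(27018 - 33446\right) = \left(-5651\right) \left(-6428\right) = 36324628$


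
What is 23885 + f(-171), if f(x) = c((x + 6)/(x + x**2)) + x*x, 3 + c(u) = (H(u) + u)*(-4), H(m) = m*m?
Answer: 49880446400/938961 ≈ 53123.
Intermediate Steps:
H(m) = m**2
c(u) = -3 - 4*u - 4*u**2 (c(u) = -3 + (u**2 + u)*(-4) = -3 + (u + u**2)*(-4) = -3 + (-4*u - 4*u**2) = -3 - 4*u - 4*u**2)
f(x) = -3 + x**2 - 4*(6 + x)**2/(x + x**2)**2 - 4*(6 + x)/(x + x**2) (f(x) = (-3 - 4*(x + 6)/(x + x**2) - 4*(x + 6)**2/(x + x**2)**2) + x*x = (-3 - 4*(6 + x)/(x + x**2) - 4*(6 + x)**2/(x + x**2)**2) + x**2 = (-3 - 4*(6 + x)**2/(x + x**2)**2 - 4*(6 + x)/(x + x**2)) + x**2 = -3 + x**2 - 4*(6 + x)**2/(x + x**2)**2 - 4*(6 + x)/(x + x**2))
23885 + f(-171) = 23885 + (-4*(6 - 171)**2 + (-171)**2*(1 - 171)**2*(-3 + (-171)**2) - 4*(-171)*(1 - 171)*(6 - 171))/((-171)**2*(1 - 171)**2) = 23885 + (1/29241)*(-4*(-165)**2 + 29241*(-170)**2*(-3 + 29241) - 4*(-171)*(-170)*(-165))/(-170)**2 = 23885 + (1/29241)*(1/28900)*(-4*27225 + 29241*28900*29238 + 19186200) = 23885 + (1/29241)*(1/28900)*(-108900 + 24708007546200 + 19186200) = 23885 + (1/29241)*(1/28900)*24708026623500 = 23885 + 27453362915/938961 = 49880446400/938961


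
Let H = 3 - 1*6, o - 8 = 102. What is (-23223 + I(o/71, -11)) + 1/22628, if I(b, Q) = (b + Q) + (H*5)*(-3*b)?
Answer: -37212967841/1606588 ≈ -23163.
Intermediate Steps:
o = 110 (o = 8 + 102 = 110)
H = -3 (H = 3 - 6 = -3)
I(b, Q) = Q + 46*b (I(b, Q) = (b + Q) + (-3*5)*(-3*b) = (Q + b) - (-45)*b = (Q + b) + 45*b = Q + 46*b)
(-23223 + I(o/71, -11)) + 1/22628 = (-23223 + (-11 + 46*(110/71))) + 1/22628 = (-23223 + (-11 + 5060/71)) + 1/22628 = (-23223 + 4279/71) + 1/22628 = -1644554/71 + 1/22628 = -37212967841/1606588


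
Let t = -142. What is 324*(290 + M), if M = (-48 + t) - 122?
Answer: -7128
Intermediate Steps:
M = -312 (M = (-48 - 142) - 122 = -190 - 122 = -312)
324*(290 + M) = 324*(290 - 312) = 324*(-22) = -7128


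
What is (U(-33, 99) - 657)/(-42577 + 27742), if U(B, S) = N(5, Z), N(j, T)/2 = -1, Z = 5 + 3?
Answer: 659/14835 ≈ 0.044422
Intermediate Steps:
Z = 8
N(j, T) = -2 (N(j, T) = 2*(-1) = -2)
U(B, S) = -2
(U(-33, 99) - 657)/(-42577 + 27742) = (-2 - 657)/(-42577 + 27742) = -659/(-14835) = -659*(-1/14835) = 659/14835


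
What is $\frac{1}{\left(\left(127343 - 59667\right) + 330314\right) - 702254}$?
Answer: $- \frac{1}{304264} \approx -3.2866 \cdot 10^{-6}$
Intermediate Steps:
$\frac{1}{\left(\left(127343 - 59667\right) + 330314\right) - 702254} = \frac{1}{\left(67676 + 330314\right) - 702254} = \frac{1}{397990 - 702254} = \frac{1}{-304264} = - \frac{1}{304264}$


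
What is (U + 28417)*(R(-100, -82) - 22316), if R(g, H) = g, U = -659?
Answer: -622223328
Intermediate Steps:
(U + 28417)*(R(-100, -82) - 22316) = (-659 + 28417)*(-100 - 22316) = 27758*(-22416) = -622223328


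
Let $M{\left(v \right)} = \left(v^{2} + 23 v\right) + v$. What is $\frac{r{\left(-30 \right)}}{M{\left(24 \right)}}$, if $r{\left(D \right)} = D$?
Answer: $- \frac{5}{192} \approx -0.026042$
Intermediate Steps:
$M{\left(v \right)} = v^{2} + 24 v$
$\frac{r{\left(-30 \right)}}{M{\left(24 \right)}} = - \frac{30}{24 \left(24 + 24\right)} = - \frac{30}{24 \cdot 48} = - \frac{30}{1152} = \left(-30\right) \frac{1}{1152} = - \frac{5}{192}$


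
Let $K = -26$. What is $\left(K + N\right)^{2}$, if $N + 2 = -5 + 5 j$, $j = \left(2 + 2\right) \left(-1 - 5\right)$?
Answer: $23409$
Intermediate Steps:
$j = -24$ ($j = 4 \left(-6\right) = -24$)
$N = -127$ ($N = -2 + \left(-5 + 5 \left(-24\right)\right) = -2 - 125 = -127$)
$\left(K + N\right)^{2} = \left(-26 - 127\right)^{2} = \left(-153\right)^{2} = 23409$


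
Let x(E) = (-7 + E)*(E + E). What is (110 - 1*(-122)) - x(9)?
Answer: 196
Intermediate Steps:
x(E) = 2*E*(-7 + E) (x(E) = (-7 + E)*(2*E) = 2*E*(-7 + E))
(110 - 1*(-122)) - x(9) = (110 - 1*(-122)) - 2*9*(-7 + 9) = (110 + 122) - 2*9*2 = 232 - 1*36 = 232 - 36 = 196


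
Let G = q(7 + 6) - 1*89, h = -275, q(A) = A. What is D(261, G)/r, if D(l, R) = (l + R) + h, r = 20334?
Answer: -15/3389 ≈ -0.0044261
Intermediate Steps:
G = -76 (G = (7 + 6) - 1*89 = 13 - 89 = -76)
D(l, R) = -275 + R + l (D(l, R) = (l + R) - 275 = (R + l) - 275 = -275 + R + l)
D(261, G)/r = (-275 - 76 + 261)/20334 = -90*1/20334 = -15/3389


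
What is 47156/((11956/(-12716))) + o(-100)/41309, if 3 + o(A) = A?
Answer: -6192588049383/123472601 ≈ -50154.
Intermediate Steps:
o(A) = -3 + A
47156/((11956/(-12716))) + o(-100)/41309 = 47156/((11956/(-12716))) + (-3 - 100)/41309 = 47156/((11956*(-1/12716))) - 103*1/41309 = 47156/(-2989/3179) - 103/41309 = 47156*(-3179/2989) - 103/41309 = -149908924/2989 - 103/41309 = -6192588049383/123472601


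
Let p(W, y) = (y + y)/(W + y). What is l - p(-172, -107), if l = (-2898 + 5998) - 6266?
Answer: -883528/279 ≈ -3166.8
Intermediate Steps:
p(W, y) = 2*y/(W + y) (p(W, y) = (2*y)/(W + y) = 2*y/(W + y))
l = -3166 (l = 3100 - 6266 = -3166)
l - p(-172, -107) = -3166 - 2*(-107)/(-172 - 107) = -3166 - 2*(-107)/(-279) = -3166 - 2*(-107)*(-1)/279 = -3166 - 1*214/279 = -3166 - 214/279 = -883528/279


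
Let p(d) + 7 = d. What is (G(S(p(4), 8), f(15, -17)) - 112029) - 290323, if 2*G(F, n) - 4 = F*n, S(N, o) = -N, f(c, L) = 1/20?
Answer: -16093997/40 ≈ -4.0235e+5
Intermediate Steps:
f(c, L) = 1/20
p(d) = -7 + d
G(F, n) = 2 + F*n/2 (G(F, n) = 2 + (F*n)/2 = 2 + F*n/2)
(G(S(p(4), 8), f(15, -17)) - 112029) - 290323 = ((2 + (½)*(-(-7 + 4))*(1/20)) - 112029) - 290323 = ((2 + (½)*(-1*(-3))*(1/20)) - 112029) - 290323 = ((2 + (½)*3*(1/20)) - 112029) - 290323 = ((2 + 3/40) - 112029) - 290323 = (83/40 - 112029) - 290323 = -4481077/40 - 290323 = -16093997/40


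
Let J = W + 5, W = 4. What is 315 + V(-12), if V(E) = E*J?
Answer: 207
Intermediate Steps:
J = 9 (J = 4 + 5 = 9)
V(E) = 9*E (V(E) = E*9 = 9*E)
315 + V(-12) = 315 + 9*(-12) = 315 - 108 = 207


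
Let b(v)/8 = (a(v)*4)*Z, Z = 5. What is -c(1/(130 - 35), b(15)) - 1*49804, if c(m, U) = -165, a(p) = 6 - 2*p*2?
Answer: -49639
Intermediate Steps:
a(p) = 6 - 4*p
b(v) = 960 - 640*v (b(v) = 8*(((6 - 4*v)*4)*5) = 8*((24 - 16*v)*5) = 8*(120 - 80*v) = 960 - 640*v)
-c(1/(130 - 35), b(15)) - 1*49804 = -1*(-165) - 1*49804 = 165 - 49804 = -49639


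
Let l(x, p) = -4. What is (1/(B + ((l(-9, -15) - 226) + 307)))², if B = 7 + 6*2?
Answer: 1/9216 ≈ 0.00010851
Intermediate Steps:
B = 19 (B = 7 + 12 = 19)
(1/(B + ((l(-9, -15) - 226) + 307)))² = (1/(19 + ((-4 - 226) + 307)))² = (1/(19 + (-230 + 307)))² = (1/(19 + 77))² = (1/96)² = 1/9216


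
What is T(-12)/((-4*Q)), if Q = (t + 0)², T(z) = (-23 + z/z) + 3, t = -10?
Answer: 19/400 ≈ 0.047500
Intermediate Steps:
T(z) = -19 (T(z) = (-23 + 1) + 3 = -22 + 3 = -19)
Q = 100 (Q = (-10 + 0)² = (-10)² = 100)
T(-12)/((-4*Q)) = -19/((-4*100)) = -19/(-400) = -19*(-1/400) = 19/400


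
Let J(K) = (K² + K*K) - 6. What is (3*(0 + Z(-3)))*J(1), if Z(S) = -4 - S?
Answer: 12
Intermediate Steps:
J(K) = -6 + 2*K² (J(K) = (K² + K²) - 6 = 2*K² - 6 = -6 + 2*K²)
(3*(0 + Z(-3)))*J(1) = (3*(0 + (-4 - 1*(-3))))*(-6 + 2*1²) = (3*(0 + (-4 + 3)))*(-6 + 2*1) = (3*(0 - 1))*(-6 + 2) = (3*(-1))*(-4) = -3*(-4) = 12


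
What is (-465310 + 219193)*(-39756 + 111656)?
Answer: -17695812300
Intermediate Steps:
(-465310 + 219193)*(-39756 + 111656) = -246117*71900 = -17695812300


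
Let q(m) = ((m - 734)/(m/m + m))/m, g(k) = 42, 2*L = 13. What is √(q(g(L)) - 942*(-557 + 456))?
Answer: 4*√4848708165/903 ≈ 308.45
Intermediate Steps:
L = 13/2 (L = (½)*13 = 13/2 ≈ 6.5000)
q(m) = (-734 + m)/(m*(1 + m)) (q(m) = ((-734 + m)/(1 + m))/m = (-734 + m)/(m*(1 + m)))
√(q(g(L)) - 942*(-557 + 456)) = √((-734 + 42)/(42*(1 + 42)) - 942*(-557 + 456)) = √((1/42)*(-692)/43 - 942*(-101)) = √((1/42)*(1/43)*(-692) + 95142) = √(-346/903 + 95142) = √(85912880/903) = 4*√4848708165/903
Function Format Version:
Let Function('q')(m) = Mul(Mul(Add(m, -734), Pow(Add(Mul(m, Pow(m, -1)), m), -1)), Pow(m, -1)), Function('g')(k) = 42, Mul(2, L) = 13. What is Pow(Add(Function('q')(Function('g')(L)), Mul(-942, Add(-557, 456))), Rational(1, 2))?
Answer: Mul(Rational(4, 903), Pow(4848708165, Rational(1, 2))) ≈ 308.45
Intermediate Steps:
L = Rational(13, 2) (L = Mul(Rational(1, 2), 13) = Rational(13, 2) ≈ 6.5000)
Function('q')(m) = Mul(Pow(m, -1), Pow(Add(1, m), -1), Add(-734, m)) (Function('q')(m) = Mul(Mul(Add(-734, m), Pow(Add(1, m), -1)), Pow(m, -1)) = Mul(Mul(Pow(Add(1, m), -1), Add(-734, m)), Pow(m, -1)) = Mul(Pow(m, -1), Pow(Add(1, m), -1), Add(-734, m)))
Pow(Add(Function('q')(Function('g')(L)), Mul(-942, Add(-557, 456))), Rational(1, 2)) = Pow(Add(Mul(Pow(42, -1), Pow(Add(1, 42), -1), Add(-734, 42)), Mul(-942, Add(-557, 456))), Rational(1, 2)) = Pow(Add(Mul(Rational(1, 42), Pow(43, -1), -692), Mul(-942, -101)), Rational(1, 2)) = Pow(Add(Mul(Rational(1, 42), Rational(1, 43), -692), 95142), Rational(1, 2)) = Pow(Add(Rational(-346, 903), 95142), Rational(1, 2)) = Pow(Rational(85912880, 903), Rational(1, 2)) = Mul(Rational(4, 903), Pow(4848708165, Rational(1, 2)))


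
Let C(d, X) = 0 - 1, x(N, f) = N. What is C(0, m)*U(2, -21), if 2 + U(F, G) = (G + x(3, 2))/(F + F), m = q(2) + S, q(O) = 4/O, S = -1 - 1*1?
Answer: 13/2 ≈ 6.5000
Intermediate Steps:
S = -2 (S = -1 - 1 = -2)
m = 0 (m = 4/2 - 2 = 4*(½) - 2 = 2 - 2 = 0)
C(d, X) = -1
U(F, G) = -2 + (3 + G)/(2*F) (U(F, G) = -2 + (G + 3)/(F + F) = -2 + (3 + G)/((2*F)) = -2 + (3 + G)*(1/(2*F)) = -2 + (3 + G)/(2*F))
C(0, m)*U(2, -21) = -(3 - 21 - 4*2)/(2*2) = -(3 - 21 - 8)/(2*2) = -(-26)/(2*2) = -1*(-13/2) = 13/2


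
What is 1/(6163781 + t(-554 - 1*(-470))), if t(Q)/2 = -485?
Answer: 1/6162811 ≈ 1.6226e-7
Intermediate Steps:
t(Q) = -970 (t(Q) = 2*(-485) = -970)
1/(6163781 + t(-554 - 1*(-470))) = 1/(6163781 - 970) = 1/6162811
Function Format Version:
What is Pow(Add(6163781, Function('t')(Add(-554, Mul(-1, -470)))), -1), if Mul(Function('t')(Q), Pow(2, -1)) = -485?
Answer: Rational(1, 6162811) ≈ 1.6226e-7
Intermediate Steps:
Function('t')(Q) = -970 (Function('t')(Q) = Mul(2, -485) = -970)
Pow(Add(6163781, Function('t')(Add(-554, Mul(-1, -470)))), -1) = Pow(Add(6163781, -970), -1) = Pow(6162811, -1) = Rational(1, 6162811)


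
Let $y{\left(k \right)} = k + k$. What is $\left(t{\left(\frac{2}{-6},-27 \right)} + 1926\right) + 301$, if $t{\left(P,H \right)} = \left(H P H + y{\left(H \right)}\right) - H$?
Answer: $1957$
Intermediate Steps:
$y{\left(k \right)} = 2 k$
$t{\left(P,H \right)} = H + P H^{2}$ ($t{\left(P,H \right)} = \left(H P H + 2 H\right) - H = \left(P H^{2} + 2 H\right) - H = \left(2 H + P H^{2}\right) - H = H + P H^{2}$)
$\left(t{\left(\frac{2}{-6},-27 \right)} + 1926\right) + 301 = \left(- 27 \left(1 - 27 \frac{2}{-6}\right) + 1926\right) + 301 = \left(- 27 \left(1 - 27 \cdot 2 \left(- \frac{1}{6}\right)\right) + 1926\right) + 301 = \left(- 27 \left(1 - -9\right) + 1926\right) + 301 = \left(- 27 \left(1 + 9\right) + 1926\right) + 301 = \left(\left(-27\right) 10 + 1926\right) + 301 = \left(-270 + 1926\right) + 301 = 1656 + 301 = 1957$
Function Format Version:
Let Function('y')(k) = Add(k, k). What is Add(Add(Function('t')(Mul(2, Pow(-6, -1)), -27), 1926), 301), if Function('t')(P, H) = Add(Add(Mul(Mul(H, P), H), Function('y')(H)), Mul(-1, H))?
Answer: 1957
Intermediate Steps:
Function('y')(k) = Mul(2, k)
Function('t')(P, H) = Add(H, Mul(P, Pow(H, 2))) (Function('t')(P, H) = Add(Add(Mul(Mul(H, P), H), Mul(2, H)), Mul(-1, H)) = Add(Add(Mul(P, Pow(H, 2)), Mul(2, H)), Mul(-1, H)) = Add(Add(Mul(2, H), Mul(P, Pow(H, 2))), Mul(-1, H)) = Add(H, Mul(P, Pow(H, 2))))
Add(Add(Function('t')(Mul(2, Pow(-6, -1)), -27), 1926), 301) = Add(Add(Mul(-27, Add(1, Mul(-27, Mul(2, Pow(-6, -1))))), 1926), 301) = Add(Add(Mul(-27, Add(1, Mul(-27, Mul(2, Rational(-1, 6))))), 1926), 301) = Add(Add(Mul(-27, Add(1, Mul(-27, Rational(-1, 3)))), 1926), 301) = Add(Add(Mul(-27, Add(1, 9)), 1926), 301) = Add(Add(Mul(-27, 10), 1926), 301) = Add(Add(-270, 1926), 301) = Add(1656, 301) = 1957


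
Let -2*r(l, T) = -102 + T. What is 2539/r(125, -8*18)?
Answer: 2539/123 ≈ 20.642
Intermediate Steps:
r(l, T) = 51 - T/2 (r(l, T) = -(-102 + T)/2 = 51 - T/2)
2539/r(125, -8*18) = 2539/(51 - (-4)*18) = 2539/(51 - 1/2*(-144)) = 2539/(51 + 72) = 2539/123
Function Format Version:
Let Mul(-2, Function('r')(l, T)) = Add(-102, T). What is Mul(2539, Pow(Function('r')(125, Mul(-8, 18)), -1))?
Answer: Rational(2539, 123) ≈ 20.642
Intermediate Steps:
Function('r')(l, T) = Add(51, Mul(Rational(-1, 2), T)) (Function('r')(l, T) = Mul(Rational(-1, 2), Add(-102, T)) = Add(51, Mul(Rational(-1, 2), T)))
Mul(2539, Pow(Function('r')(125, Mul(-8, 18)), -1)) = Mul(2539, Pow(Add(51, Mul(Rational(-1, 2), Mul(-8, 18))), -1)) = Mul(2539, Pow(Add(51, Mul(Rational(-1, 2), -144)), -1)) = Mul(2539, Pow(Add(51, 72), -1)) = Mul(2539, Pow(123, -1)) = Mul(2539, Rational(1, 123)) = Rational(2539, 123)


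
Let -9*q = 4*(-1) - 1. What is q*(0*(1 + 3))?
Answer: 0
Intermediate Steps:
q = 5/9 (q = -(4*(-1) - 1)/9 = -(-4 - 1)/9 = -1/9*(-5) = 5/9 ≈ 0.55556)
q*(0*(1 + 3)) = 5*(0*(1 + 3))/9 = 5*(0*4)/9 = (5/9)*0 = 0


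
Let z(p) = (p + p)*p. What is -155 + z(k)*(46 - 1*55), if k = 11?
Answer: -2333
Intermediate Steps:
z(p) = 2*p**2 (z(p) = (2*p)*p = 2*p**2)
-155 + z(k)*(46 - 1*55) = -155 + (2*11**2)*(46 - 1*55) = -155 + (2*121)*(46 - 55) = -155 + 242*(-9) = -155 - 2178 = -2333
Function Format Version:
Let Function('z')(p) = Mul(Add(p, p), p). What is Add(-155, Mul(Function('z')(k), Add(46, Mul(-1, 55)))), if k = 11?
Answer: -2333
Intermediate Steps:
Function('z')(p) = Mul(2, Pow(p, 2)) (Function('z')(p) = Mul(Mul(2, p), p) = Mul(2, Pow(p, 2)))
Add(-155, Mul(Function('z')(k), Add(46, Mul(-1, 55)))) = Add(-155, Mul(Mul(2, Pow(11, 2)), Add(46, Mul(-1, 55)))) = Add(-155, Mul(Mul(2, 121), Add(46, -55))) = Add(-155, Mul(242, -9)) = Add(-155, -2178) = -2333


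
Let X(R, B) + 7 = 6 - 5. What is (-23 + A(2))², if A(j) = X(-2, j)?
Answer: 841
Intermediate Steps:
X(R, B) = -6 (X(R, B) = -7 + (6 - 5) = -7 + 1 = -6)
A(j) = -6
(-23 + A(2))² = (-23 - 6)² = (-29)² = 841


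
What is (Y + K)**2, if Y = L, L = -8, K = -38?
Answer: 2116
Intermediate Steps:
Y = -8
(Y + K)**2 = (-8 - 38)**2 = (-46)**2 = 2116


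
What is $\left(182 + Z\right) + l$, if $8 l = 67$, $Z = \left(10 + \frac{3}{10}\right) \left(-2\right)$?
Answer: $\frac{6791}{40} \approx 169.77$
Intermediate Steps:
$Z = - \frac{103}{5}$ ($Z = \left(10 + 3 \cdot \frac{1}{10}\right) \left(-2\right) = \left(10 + \frac{3}{10}\right) \left(-2\right) = \frac{103}{10} \left(-2\right) = - \frac{103}{5} \approx -20.6$)
$l = \frac{67}{8}$ ($l = \frac{1}{8} \cdot 67 = \frac{67}{8} \approx 8.375$)
$\left(182 + Z\right) + l = \left(182 - \frac{103}{5}\right) + \frac{67}{8} = \frac{807}{5} + \frac{67}{8} = \frac{6791}{40}$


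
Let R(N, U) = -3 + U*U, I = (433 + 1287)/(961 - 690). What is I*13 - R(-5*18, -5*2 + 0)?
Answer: -3927/271 ≈ -14.491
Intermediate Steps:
I = 1720/271 ≈ 6.3469
R(N, U) = -3 + U**2
I*13 - R(-5*18, -5*2 + 0) = (1720/271)*13 - (-3 + (-5*2 + 0)**2) = 22360/271 - (-3 + (-10 + 0)**2) = 22360/271 - (-3 + (-10)**2) = 22360/271 - (-3 + 100) = 22360/271 - 1*97 = 22360/271 - 97 = -3927/271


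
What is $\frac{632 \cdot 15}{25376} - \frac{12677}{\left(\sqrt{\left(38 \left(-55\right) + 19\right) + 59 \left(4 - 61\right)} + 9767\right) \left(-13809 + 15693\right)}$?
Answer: $\frac{26573869051609}{71264165479338} + \frac{12677 i \sqrt{5434}}{179733078132} \approx 0.37289 + 5.1993 \cdot 10^{-6} i$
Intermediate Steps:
$\frac{632 \cdot 15}{25376} - \frac{12677}{\left(\sqrt{\left(38 \left(-55\right) + 19\right) + 59 \left(4 - 61\right)} + 9767\right) \left(-13809 + 15693\right)} = 9480 \cdot \frac{1}{25376} - \frac{12677}{\left(\sqrt{\left(-2090 + 19\right) + 59 \left(4 - 61\right)} + 9767\right) 1884} = \frac{1185}{3172} - \frac{12677}{\left(\sqrt{-2071 + 59 \left(-57\right)} + 9767\right) 1884} = \frac{1185}{3172} - \frac{12677}{\left(\sqrt{-2071 - 3363} + 9767\right) 1884} = \frac{1185}{3172} - \frac{12677}{\left(\sqrt{-5434} + 9767\right) 1884} = \frac{1185}{3172} - \frac{12677}{\left(i \sqrt{5434} + 9767\right) 1884} = \frac{1185}{3172} - \frac{12677}{\left(9767 + i \sqrt{5434}\right) 1884} = \frac{1185}{3172} - \frac{12677}{18401028 + 1884 i \sqrt{5434}}$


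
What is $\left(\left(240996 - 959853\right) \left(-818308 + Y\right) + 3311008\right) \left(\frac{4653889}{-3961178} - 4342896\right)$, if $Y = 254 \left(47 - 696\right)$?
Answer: $- \frac{467623844926435897911797}{152353} \approx -3.0693 \cdot 10^{18}$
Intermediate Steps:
$Y = -164846$ ($Y = 254 \left(-649\right) = -164846$)
$\left(\left(240996 - 959853\right) \left(-818308 + Y\right) + 3311008\right) \left(\frac{4653889}{-3961178} - 4342896\right) = \left(\left(240996 - 959853\right) \left(-818308 - 164846\right) + 3311008\right) \left(\frac{4653889}{-3961178} - 4342896\right) = \left(\left(-718857\right) \left(-983154\right) + 3311008\right) \left(4653889 \left(- \frac{1}{3961178}\right) - 4342896\right) = \left(706747134978 + 3311008\right) \left(- \frac{4653889}{3961178} - 4342896\right) = 706750445986 \left(- \frac{17202988745377}{3961178}\right) = - \frac{467623844926435897911797}{152353}$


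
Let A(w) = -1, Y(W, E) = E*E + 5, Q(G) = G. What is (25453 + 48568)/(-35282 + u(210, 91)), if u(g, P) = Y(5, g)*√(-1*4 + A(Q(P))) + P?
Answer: -2604873011/10964661606 - 3264696205*I*√5/10964661606 ≈ -0.23757 - 0.66578*I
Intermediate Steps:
Y(W, E) = 5 + E² (Y(W, E) = E² + 5 = 5 + E²)
u(g, P) = P + I*√5*(5 + g²) (u(g, P) = (5 + g²)*√(-1*4 - 1) + P = (5 + g²)*√(-4 - 1) + P = (5 + g²)*√(-5) + P = (5 + g²)*(I*√5) + P = I*√5*(5 + g²) + P = P + I*√5*(5 + g²))
(25453 + 48568)/(-35282 + u(210, 91)) = (25453 + 48568)/(-35282 + (91 + I*√5*(5 + 210²))) = 74021/(-35282 + (91 + I*√5*(5 + 44100))) = 74021/(-35282 + (91 + I*√5*44105)) = 74021/(-35282 + (91 + 44105*I*√5)) = 74021/(-35191 + 44105*I*√5)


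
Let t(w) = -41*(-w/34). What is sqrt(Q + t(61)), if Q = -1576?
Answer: I*sqrt(1736822)/34 ≈ 38.761*I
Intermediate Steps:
t(w) = 41*w/34 (t(w) = -(-41)*w/34 = 41*w/34)
sqrt(Q + t(61)) = sqrt(-1576 + (41/34)*61) = sqrt(-1576 + 2501/34) = sqrt(-51083/34) = I*sqrt(1736822)/34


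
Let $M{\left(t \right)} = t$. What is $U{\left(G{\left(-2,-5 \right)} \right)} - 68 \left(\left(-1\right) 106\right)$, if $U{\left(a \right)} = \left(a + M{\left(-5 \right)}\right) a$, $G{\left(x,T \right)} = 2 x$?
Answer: $7244$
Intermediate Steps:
$U{\left(a \right)} = a \left(-5 + a\right)$ ($U{\left(a \right)} = \left(a - 5\right) a = \left(-5 + a\right) a = a \left(-5 + a\right)$)
$U{\left(G{\left(-2,-5 \right)} \right)} - 68 \left(\left(-1\right) 106\right) = 2 \left(-2\right) \left(-5 + 2 \left(-2\right)\right) - 68 \left(\left(-1\right) 106\right) = - 4 \left(-5 - 4\right) - -7208 = \left(-4\right) \left(-9\right) + 7208 = 36 + 7208 = 7244$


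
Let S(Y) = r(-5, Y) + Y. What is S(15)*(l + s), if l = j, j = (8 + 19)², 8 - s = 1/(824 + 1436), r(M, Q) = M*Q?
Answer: -4996857/113 ≈ -44220.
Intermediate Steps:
s = 18079/2260 (s = 8 - 1/(824 + 1436) = 8 - 1/2260 = 18079/2260 ≈ 7.9996)
S(Y) = -4*Y (S(Y) = -5*Y + Y = -4*Y)
j = 729 (j = 27² = 729)
l = 729
S(15)*(l + s) = (-4*15)*(729 + 18079/2260) = -60*1665619/2260 = -4996857/113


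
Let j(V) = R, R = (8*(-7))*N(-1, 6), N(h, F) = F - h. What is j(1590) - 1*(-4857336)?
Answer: 4856944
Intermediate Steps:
R = -392 (R = (8*(-7))*(6 - 1*(-1)) = -56*(6 + 1) = -56*7 = -392)
j(V) = -392
j(1590) - 1*(-4857336) = -392 - 1*(-4857336) = -392 + 4857336 = 4856944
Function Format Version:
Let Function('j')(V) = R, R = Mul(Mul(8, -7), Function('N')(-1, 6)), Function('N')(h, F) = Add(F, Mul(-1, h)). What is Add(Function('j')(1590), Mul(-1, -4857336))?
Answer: 4856944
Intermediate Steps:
R = -392 (R = Mul(Mul(8, -7), Add(6, Mul(-1, -1))) = Mul(-56, Add(6, 1)) = Mul(-56, 7) = -392)
Function('j')(V) = -392
Add(Function('j')(1590), Mul(-1, -4857336)) = Add(-392, Mul(-1, -4857336)) = Add(-392, 4857336) = 4856944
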